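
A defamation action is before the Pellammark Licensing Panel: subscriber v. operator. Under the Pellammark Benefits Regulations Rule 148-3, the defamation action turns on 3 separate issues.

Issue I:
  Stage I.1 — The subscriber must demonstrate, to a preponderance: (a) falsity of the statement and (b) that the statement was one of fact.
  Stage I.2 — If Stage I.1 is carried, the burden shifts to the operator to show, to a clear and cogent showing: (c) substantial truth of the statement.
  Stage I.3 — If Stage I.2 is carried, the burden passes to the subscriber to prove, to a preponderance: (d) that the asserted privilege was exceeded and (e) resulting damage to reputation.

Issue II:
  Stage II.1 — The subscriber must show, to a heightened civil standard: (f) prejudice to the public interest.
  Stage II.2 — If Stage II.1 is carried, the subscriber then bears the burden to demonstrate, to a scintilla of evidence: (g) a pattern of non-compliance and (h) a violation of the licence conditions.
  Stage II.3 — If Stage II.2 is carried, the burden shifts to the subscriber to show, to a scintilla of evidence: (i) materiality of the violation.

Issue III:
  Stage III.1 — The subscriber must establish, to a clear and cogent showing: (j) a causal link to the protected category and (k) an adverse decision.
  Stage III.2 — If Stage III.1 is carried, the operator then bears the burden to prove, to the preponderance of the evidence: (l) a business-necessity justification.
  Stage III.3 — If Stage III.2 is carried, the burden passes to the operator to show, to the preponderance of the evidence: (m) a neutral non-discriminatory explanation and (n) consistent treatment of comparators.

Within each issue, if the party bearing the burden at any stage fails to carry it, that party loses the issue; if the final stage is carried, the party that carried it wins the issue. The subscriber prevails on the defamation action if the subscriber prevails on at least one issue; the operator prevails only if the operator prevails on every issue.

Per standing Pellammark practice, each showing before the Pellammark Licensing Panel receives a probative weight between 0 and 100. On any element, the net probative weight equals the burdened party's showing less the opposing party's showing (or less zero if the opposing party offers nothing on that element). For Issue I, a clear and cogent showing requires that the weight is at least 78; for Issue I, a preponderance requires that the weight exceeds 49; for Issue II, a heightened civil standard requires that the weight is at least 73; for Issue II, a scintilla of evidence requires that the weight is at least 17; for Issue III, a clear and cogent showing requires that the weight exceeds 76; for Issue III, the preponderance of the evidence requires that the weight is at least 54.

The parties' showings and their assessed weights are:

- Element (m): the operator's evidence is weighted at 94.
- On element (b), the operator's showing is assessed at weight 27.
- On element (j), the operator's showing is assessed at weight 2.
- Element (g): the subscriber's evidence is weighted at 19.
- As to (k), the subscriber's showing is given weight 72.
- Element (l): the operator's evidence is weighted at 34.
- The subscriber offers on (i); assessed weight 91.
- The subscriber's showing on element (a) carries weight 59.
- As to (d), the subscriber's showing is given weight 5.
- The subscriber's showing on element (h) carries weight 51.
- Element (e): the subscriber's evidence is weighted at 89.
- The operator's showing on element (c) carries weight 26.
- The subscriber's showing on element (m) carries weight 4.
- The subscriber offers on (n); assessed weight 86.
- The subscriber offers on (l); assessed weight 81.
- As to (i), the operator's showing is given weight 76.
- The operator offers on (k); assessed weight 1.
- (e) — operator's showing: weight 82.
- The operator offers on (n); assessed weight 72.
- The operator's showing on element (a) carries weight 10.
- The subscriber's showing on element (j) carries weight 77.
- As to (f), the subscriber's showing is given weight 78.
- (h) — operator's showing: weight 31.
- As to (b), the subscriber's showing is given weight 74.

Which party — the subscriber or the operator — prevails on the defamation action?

operator

— Issue I —
Stage I.1 — burden on subscriber; standard: a preponderance (weight exceeds 49).
    (a): 59 − 10 = 49 ≤ 49 [not met]
    (b): 74 − 27 = 47 ≤ 49 [not met]
  Not every element is met, so the subscriber fails to carry Stage I.1.
So the operator prevails on this issue.
— Issue II —
Stage II.1 — burden on subscriber; standard: a heightened civil standard (weight is at least 73).
    (f): 78 ≥ 73 [met]
  Stage II.1 carried; the burden remains with the subscriber.
Stage II.2 — burden on subscriber; standard: a scintilla of evidence (weight is at least 17).
    (g): 19 ≥ 17 [met]
    (h): 51 − 31 = 20 ≥ 17 [met]
  Stage II.2 is satisfied; the subscriber continues to bear the burden.
Stage II.3 — burden on subscriber; standard: a scintilla of evidence (weight is at least 17).
    (i): 91 − 76 = 15 < 17 [not met]
  Stage II.3 not carried; the subscriber fails its burden.
The operator prevails on this issue.
— Issue III —
At Stage III.1 the subscriber must meet a clear and cogent showing (weight exceeds 76): on (j) the weight is 77 less the opposing 2 gives net 75, ≤ 76, so (j) does not meet the standard; on (k) the weight is 72 less the opposing 1 gives net 71, ≤ 76, so (k) does not meet the standard.
  Stage III.1 not carried; the subscriber fails its burden.
The operator prevails on this issue.
Per-issue: Issue I → operator; Issue II → operator; Issue III → operator. The subscriber must prevail on at least one issue; overall, the operator prevails.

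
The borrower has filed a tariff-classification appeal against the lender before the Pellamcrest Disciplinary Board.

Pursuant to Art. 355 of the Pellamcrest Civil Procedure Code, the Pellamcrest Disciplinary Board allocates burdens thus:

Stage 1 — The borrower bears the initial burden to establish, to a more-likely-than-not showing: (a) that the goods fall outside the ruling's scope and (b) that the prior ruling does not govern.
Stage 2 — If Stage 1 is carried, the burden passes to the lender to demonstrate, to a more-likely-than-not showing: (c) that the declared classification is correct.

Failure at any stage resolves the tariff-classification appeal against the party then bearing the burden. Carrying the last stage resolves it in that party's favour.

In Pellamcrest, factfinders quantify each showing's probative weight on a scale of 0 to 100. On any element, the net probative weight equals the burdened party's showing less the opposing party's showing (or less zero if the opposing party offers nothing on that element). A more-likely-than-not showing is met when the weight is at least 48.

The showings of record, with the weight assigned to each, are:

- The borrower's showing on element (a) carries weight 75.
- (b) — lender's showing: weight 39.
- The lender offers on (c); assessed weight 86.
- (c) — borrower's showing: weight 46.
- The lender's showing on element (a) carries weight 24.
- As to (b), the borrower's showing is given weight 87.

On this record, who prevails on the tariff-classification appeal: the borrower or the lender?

Stage 1 — burden on borrower; standard: a more-likely-than-not showing (weight is at least 48).
    (a): 75 − 24 = 51 ≥ 48 [met]
    (b): 87 − 39 = 48 ≥ 48 [met]
  Stage 1 carried; the burden shifts to the lender.
Stage 2 — burden on lender; standard: a more-likely-than-not showing (weight is at least 48).
    (c): 86 − 46 = 40 < 48 [not met]
  Stage 2 not carried; the lender fails its burden.
The borrower prevails.

borrower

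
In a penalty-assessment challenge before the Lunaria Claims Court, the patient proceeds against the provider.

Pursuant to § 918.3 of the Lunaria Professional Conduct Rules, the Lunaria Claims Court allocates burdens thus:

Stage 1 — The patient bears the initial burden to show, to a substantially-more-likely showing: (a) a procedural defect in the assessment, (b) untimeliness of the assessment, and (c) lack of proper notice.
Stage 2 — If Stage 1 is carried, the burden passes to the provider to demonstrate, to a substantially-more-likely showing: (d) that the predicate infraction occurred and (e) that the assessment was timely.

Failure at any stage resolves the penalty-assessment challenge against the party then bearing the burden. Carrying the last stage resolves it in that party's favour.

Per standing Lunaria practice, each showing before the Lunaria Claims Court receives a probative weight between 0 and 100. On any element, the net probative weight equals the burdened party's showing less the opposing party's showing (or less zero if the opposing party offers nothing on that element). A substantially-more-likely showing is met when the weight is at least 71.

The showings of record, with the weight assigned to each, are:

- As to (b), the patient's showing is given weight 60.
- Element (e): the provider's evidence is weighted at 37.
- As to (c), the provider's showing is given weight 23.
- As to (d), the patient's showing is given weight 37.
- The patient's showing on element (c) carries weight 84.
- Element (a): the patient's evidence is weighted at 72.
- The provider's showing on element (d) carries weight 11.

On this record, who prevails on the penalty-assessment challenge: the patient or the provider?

provider

Stage 1 — burden on patient; standard: a substantially-more-likely showing (weight is at least 71).
    (a): 72 ≥ 71 [met]
    (b): 60 < 71 [not met]
    (c): 84 − 23 = 61 < 71 [not met]
  Stage 1 not carried; the patient fails its burden.
So the provider prevails.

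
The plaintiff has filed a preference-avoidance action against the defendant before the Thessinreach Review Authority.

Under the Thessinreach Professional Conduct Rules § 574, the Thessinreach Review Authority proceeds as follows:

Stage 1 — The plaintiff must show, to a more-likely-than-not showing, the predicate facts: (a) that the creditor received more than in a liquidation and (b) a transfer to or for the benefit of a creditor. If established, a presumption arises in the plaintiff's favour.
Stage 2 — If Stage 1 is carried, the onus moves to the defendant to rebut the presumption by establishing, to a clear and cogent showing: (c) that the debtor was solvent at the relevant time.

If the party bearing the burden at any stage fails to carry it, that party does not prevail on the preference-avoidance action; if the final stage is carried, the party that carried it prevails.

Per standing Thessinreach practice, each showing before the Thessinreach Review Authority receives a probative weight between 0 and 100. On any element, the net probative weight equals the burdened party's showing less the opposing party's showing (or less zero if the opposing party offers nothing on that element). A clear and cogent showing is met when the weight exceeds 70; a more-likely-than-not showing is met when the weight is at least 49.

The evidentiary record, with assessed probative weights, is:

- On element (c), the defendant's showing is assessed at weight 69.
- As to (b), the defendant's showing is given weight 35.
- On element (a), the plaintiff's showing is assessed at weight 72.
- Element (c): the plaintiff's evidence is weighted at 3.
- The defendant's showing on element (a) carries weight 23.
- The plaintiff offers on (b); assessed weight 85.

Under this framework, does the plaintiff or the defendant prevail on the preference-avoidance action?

plaintiff

At Stage 1 the plaintiff must meet a more-likely-than-not showing (weight is at least 49): on (a) the weight is 72 less the opposing 23 gives net 49, ≥ 49, so (a) meets the standard; on (b) the weight is 85 less the opposing 35 gives net 50, ≥ 49, so (b) meets the standard.
  All elements met. The burden passes to the defendant.
At Stage 2 the defendant must meet a clear and cogent showing (weight exceeds 70): on (c) the weight is 69 less the opposing 3 gives net 66, which does not exceed 70, so (c) does not meet the standard.
  The defendant does not carry Stage 2.
The analysis ends at Stage 2; the plaintiff prevails.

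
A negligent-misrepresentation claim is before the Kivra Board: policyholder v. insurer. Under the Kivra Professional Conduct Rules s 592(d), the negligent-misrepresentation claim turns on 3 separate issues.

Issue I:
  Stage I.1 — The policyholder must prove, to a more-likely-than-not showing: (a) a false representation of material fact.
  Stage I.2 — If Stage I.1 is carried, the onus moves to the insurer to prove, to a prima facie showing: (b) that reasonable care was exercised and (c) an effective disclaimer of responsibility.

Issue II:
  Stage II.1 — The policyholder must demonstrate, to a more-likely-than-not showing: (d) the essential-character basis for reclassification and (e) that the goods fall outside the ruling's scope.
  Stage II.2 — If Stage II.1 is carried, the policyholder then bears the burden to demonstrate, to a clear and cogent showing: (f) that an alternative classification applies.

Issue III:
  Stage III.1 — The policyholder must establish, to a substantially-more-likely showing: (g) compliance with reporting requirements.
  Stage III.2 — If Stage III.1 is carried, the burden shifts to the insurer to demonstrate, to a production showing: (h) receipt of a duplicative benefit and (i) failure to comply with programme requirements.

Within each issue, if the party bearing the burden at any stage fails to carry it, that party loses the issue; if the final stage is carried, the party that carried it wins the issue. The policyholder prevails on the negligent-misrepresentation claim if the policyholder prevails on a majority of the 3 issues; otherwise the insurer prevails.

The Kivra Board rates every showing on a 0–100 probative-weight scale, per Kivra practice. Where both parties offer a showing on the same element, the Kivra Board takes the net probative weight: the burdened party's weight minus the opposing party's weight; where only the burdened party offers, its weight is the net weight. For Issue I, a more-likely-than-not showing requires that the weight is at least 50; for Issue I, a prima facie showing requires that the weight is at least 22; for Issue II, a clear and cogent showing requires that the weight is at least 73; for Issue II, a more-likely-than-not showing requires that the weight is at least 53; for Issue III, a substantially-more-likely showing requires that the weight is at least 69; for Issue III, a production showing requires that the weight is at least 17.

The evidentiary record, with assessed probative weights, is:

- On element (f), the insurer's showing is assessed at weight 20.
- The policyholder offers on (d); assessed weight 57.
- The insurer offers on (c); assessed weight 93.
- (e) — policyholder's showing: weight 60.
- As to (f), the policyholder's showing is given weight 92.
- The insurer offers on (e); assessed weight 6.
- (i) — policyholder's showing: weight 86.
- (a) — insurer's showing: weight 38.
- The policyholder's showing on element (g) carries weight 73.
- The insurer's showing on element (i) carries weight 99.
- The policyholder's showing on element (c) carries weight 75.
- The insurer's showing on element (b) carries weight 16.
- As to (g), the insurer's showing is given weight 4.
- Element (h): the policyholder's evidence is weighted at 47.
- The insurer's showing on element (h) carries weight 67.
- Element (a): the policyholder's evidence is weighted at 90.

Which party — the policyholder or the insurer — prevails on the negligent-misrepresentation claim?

— Issue I —
Stage I.1 (policyholder, a more-likely-than-not showing, weight is at least 50): (a) net 90−38=52 ≥ 50 — meets.
  All elements met. The burden passes to the insurer.
Stage I.2 (insurer, a prima facie showing, weight is at least 22): (b) 16 < 22 — fails; (c) net 93−75=18 < 22 — fails.
  Not every element is met, so the insurer fails to carry Stage I.2.
The analysis ends at Stage I.2; the policyholder prevails on this issue.
— Issue II —
Stage II.1 (policyholder, a more-likely-than-not showing, weight is at least 53): (d) 57 ≥ 53 — meets; (e) net 60−6=54 ≥ 53 — meets.
  Stage II.1 carried; the burden remains with the policyholder.
Stage II.2 (policyholder, a clear and cogent showing, weight is at least 73): (f) net 92−20=72 < 73 — fails.
  Stage II.2 not carried; the policyholder fails its burden.
So the insurer prevails on this issue.
— Issue III —
At Stage III.1 the policyholder must meet a substantially-more-likely showing (weight is at least 69): on (g) the weight is 73 less the opposing 4 gives net 69, ≥ 69, so (g) meets the standard.
  Stage III.1 is satisfied; the onus moves to the insurer.
At Stage III.2 the insurer must meet a production showing (weight is at least 17): on (h) the weight is 67 less the opposing 47 gives net 20, ≥ 17, so (h) meets the standard; on (i) the weight is 99 less the opposing 86 gives net 13, which does not reach 17, so (i) does not meet the standard.
  Not every element is met, so the insurer fails to carry Stage III.2.
The analysis ends at Stage III.2; the policyholder prevails on this issue.
Per-issue: Issue I → policyholder; Issue II → insurer; Issue III → policyholder. The policyholder must prevail on a majority of issues; overall, the policyholder prevails.

policyholder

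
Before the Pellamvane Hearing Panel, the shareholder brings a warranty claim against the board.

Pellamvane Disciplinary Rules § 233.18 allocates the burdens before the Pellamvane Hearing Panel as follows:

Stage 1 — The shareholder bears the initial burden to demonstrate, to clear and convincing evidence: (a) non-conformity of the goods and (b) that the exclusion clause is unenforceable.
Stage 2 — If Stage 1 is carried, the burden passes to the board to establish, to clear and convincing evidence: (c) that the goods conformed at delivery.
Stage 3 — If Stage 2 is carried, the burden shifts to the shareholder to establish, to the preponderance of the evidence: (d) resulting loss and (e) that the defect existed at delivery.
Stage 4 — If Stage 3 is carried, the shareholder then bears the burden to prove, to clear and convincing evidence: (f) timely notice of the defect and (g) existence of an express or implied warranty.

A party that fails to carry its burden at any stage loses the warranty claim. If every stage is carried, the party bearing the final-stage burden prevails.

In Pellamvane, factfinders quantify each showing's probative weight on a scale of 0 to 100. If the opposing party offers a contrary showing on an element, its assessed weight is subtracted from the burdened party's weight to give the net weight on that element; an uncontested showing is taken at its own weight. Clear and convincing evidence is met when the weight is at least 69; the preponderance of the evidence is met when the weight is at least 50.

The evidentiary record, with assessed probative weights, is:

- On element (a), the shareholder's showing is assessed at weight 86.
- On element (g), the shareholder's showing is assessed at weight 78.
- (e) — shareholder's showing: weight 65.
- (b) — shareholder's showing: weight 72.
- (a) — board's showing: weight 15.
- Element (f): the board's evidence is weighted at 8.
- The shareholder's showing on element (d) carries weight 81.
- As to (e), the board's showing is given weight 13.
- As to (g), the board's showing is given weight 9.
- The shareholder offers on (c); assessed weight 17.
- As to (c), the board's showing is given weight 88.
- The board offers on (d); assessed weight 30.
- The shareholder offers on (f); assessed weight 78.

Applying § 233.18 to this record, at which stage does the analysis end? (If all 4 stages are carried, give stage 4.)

Stage 1 (shareholder, clear and convincing evidence, weight is at least 69): (a) net 86−15=71 ≥ 69 — meets; (b) 72 ≥ 69 — meets.
  Stage 1 is satisfied; the onus moves to the board.
Stage 2 (board, clear and convincing evidence, weight is at least 69): (c) net 88−17=71 ≥ 69 — meets.
  Stage 2 is satisfied; the onus moves to the shareholder.
Stage 3 (shareholder, the preponderance of the evidence, weight is at least 50): (d) net 81−30=51 ≥ 50 — meets; (e) net 65−13=52 ≥ 50 — meets.
  Stage 3 carried; the burden remains with the shareholder.
Stage 4 (shareholder, clear and convincing evidence, weight is at least 69): (f) net 78−8=70 ≥ 69 — meets; (g) net 78−9=69 ≥ 69 — meets.
  All elements met at the final stage.
All stages carried — the shareholder prevails.

stage 4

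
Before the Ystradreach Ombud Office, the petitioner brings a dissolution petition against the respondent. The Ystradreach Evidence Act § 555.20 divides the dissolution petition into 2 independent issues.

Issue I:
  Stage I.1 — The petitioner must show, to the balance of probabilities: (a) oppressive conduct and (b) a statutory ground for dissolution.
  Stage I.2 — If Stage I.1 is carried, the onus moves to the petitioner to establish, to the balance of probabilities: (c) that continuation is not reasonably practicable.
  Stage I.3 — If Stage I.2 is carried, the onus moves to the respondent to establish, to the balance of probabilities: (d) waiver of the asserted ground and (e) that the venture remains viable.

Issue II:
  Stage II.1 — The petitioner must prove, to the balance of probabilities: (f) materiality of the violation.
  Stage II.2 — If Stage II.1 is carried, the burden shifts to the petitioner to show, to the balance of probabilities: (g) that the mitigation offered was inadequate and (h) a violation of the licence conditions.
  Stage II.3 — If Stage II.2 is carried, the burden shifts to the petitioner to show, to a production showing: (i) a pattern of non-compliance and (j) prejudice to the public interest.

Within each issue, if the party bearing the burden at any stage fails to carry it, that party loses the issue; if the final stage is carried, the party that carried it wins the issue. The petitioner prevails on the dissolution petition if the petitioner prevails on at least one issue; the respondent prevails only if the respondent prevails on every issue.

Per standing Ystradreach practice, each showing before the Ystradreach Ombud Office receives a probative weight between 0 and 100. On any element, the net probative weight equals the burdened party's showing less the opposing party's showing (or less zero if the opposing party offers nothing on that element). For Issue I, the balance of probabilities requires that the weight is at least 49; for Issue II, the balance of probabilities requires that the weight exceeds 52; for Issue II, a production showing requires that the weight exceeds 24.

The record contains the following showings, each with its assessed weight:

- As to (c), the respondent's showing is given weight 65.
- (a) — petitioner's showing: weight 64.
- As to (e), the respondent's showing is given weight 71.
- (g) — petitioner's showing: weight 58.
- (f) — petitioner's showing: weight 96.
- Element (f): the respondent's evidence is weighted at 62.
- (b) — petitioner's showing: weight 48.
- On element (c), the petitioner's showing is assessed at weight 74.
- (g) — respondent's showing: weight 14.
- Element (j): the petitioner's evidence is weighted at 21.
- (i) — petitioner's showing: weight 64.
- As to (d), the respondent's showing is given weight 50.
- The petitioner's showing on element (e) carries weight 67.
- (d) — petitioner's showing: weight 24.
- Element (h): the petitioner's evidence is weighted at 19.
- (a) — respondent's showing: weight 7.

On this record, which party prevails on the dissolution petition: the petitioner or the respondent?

respondent

— Issue I —
Stage I.1 (petitioner, the balance of probabilities, weight is at least 49): (a) net 64−7=57 ≥ 49 — meets; (b) 48 < 49 — fails.
  Stage I.1 not carried; the petitioner fails its burden.
So the respondent prevails on this issue.
— Issue II —
Stage II.1 — burden on petitioner; standard: the balance of probabilities (weight exceeds 52).
    (f): 96 − 62 = 34 ≤ 52 [not met]
  Stage II.1 not carried; the petitioner fails its burden.
The respondent prevails on this issue.
Per-issue: Issue I → respondent; Issue II → respondent. The petitioner must prevail on at least one issue; overall, the respondent prevails.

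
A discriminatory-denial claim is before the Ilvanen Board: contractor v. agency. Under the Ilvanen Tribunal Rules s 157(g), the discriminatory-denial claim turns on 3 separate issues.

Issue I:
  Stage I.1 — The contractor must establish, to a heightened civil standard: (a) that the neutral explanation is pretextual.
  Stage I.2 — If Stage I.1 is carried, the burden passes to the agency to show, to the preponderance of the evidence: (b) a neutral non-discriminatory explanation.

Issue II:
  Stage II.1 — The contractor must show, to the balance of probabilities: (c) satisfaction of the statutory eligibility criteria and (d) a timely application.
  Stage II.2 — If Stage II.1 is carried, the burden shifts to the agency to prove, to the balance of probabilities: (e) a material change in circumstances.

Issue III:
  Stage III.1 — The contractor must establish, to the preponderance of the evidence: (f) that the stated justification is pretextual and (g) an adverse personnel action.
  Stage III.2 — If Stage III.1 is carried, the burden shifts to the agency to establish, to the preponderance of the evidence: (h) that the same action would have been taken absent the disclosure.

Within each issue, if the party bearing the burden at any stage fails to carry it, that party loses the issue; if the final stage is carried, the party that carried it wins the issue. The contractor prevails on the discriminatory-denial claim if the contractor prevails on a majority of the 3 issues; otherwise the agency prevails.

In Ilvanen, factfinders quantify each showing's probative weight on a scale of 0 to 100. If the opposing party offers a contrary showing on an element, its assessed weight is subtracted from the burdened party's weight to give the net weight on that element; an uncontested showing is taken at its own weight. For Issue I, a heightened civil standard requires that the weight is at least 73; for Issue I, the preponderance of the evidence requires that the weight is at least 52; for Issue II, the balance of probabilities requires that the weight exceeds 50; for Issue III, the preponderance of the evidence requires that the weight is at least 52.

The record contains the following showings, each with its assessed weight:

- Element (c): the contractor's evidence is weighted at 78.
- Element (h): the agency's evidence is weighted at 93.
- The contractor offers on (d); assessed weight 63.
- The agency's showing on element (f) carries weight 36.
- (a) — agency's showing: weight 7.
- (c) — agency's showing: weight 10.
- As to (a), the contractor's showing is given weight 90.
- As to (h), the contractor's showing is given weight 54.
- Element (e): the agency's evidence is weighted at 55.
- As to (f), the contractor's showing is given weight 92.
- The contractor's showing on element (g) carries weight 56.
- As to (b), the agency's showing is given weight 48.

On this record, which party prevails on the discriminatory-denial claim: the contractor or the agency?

contractor

— Issue I —
Stage I.1 — burden on contractor; standard: a heightened civil standard (weight is at least 73).
    (a): 90 − 7 = 83 ≥ 73 [met]
  All elements met. The burden passes to the agency.
Stage I.2 — burden on agency; standard: the preponderance of the evidence (weight is at least 52).
    (b): 48 < 52 [not met]
  Not every element is met, so the agency fails to carry Stage I.2.
The analysis ends at Stage I.2; the contractor prevails on this issue.
— Issue II —
Stage II.1 — burden on contractor; standard: the balance of probabilities (weight exceeds 50).
    (c): 78 − 10 = 68 > 50 [met]
    (d): 63 > 50 [met]
  Stage II.1 carried; the burden shifts to the agency.
Stage II.2 — burden on agency; standard: the balance of probabilities (weight exceeds 50).
    (e): 55 > 50 [met]
  All elements met at the final stage.
All stages carried — the agency prevails on this issue.
— Issue III —
Stage III.1 — burden on contractor; standard: the preponderance of the evidence (weight is at least 52).
    (f): 92 − 36 = 56 ≥ 52 [met]
    (g): 56 ≥ 52 [met]
  Stage III.1 carried; the burden shifts to the agency.
Stage III.2 — burden on agency; standard: the preponderance of the evidence (weight is at least 52).
    (h): 93 − 54 = 39 < 52 [not met]
  The agency does not carry Stage III.2.
So the contractor prevails on this issue.
Per-issue: Issue I → contractor; Issue II → agency; Issue III → contractor. The contractor must prevail on a majority of issues; overall, the contractor prevails.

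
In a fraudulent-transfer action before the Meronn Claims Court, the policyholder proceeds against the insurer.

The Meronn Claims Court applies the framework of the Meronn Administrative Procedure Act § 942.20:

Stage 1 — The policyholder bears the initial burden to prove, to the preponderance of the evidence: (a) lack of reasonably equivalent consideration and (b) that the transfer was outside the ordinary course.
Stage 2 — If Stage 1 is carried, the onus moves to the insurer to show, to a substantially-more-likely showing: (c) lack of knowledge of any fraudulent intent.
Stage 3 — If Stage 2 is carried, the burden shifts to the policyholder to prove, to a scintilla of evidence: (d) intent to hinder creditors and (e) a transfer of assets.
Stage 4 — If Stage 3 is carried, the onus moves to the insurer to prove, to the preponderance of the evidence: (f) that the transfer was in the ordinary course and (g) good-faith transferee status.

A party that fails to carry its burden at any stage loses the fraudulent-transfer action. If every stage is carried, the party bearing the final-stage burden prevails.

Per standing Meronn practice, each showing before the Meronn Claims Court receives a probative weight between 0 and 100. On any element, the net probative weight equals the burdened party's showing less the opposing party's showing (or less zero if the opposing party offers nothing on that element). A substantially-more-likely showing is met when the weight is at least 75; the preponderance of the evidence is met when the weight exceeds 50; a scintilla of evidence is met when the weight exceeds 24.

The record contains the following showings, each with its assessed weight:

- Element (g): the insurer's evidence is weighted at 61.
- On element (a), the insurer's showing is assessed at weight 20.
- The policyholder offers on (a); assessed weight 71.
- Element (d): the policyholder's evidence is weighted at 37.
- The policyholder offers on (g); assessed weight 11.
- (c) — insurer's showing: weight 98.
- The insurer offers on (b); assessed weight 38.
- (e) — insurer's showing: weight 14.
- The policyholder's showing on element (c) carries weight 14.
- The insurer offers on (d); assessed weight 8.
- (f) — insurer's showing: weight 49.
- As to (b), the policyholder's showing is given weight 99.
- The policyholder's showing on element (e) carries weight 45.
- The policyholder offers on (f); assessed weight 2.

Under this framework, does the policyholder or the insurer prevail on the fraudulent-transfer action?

Stage 1 — burden on policyholder; standard: the preponderance of the evidence (weight exceeds 50).
    (a): 71 − 20 = 51 > 50 [met]
    (b): 99 − 38 = 61 > 50 [met]
  Stage 1 carried; the burden shifts to the insurer.
Stage 2 — burden on insurer; standard: a substantially-more-likely showing (weight is at least 75).
    (c): 98 − 14 = 84 ≥ 75 [met]
  Stage 2 is satisfied; the onus moves to the policyholder.
Stage 3 — burden on policyholder; standard: a scintilla of evidence (weight exceeds 24).
    (d): 37 − 8 = 29 > 24 [met]
    (e): 45 − 14 = 31 > 24 [met]
  Stage 3 is satisfied; the onus moves to the insurer.
Stage 4 — burden on insurer; standard: the preponderance of the evidence (weight exceeds 50).
    (f): 49 − 2 = 47 ≤ 50 [not met]
    (g): 61 − 11 = 50 ≤ 50 [not met]
  Not every element is met, so the insurer fails to carry Stage 4.
The policyholder prevails.

policyholder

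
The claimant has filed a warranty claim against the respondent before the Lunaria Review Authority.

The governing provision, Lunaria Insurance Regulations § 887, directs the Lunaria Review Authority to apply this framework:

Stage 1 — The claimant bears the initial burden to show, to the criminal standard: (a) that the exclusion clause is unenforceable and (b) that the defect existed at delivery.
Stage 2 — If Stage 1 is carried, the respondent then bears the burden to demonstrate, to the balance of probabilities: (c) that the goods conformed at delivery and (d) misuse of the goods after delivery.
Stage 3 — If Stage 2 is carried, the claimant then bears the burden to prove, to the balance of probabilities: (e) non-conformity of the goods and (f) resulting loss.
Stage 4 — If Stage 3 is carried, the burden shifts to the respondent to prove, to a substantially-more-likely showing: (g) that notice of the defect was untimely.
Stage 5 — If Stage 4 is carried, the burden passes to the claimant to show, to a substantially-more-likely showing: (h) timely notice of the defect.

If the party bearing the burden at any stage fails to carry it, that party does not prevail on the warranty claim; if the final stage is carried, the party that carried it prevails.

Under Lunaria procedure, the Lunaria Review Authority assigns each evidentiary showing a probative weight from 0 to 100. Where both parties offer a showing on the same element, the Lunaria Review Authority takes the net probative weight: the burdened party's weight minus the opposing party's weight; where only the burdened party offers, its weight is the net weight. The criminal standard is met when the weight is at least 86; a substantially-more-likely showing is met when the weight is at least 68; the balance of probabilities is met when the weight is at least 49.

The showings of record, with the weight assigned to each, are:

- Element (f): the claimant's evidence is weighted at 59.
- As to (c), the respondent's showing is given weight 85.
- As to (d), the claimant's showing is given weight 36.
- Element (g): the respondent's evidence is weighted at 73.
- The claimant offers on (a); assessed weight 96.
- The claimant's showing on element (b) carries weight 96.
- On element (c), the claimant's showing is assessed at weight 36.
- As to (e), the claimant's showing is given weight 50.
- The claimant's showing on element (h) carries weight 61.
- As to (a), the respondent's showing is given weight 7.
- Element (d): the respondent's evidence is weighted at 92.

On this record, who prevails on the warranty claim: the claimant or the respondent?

respondent

Stage 1 — burden on claimant; standard: the criminal standard (weight is at least 86).
    (a): 96 − 7 = 89 ≥ 86 [met]
    (b): 96 ≥ 86 [met]
  Stage 1 carried; the burden shifts to the respondent.
Stage 2 — burden on respondent; standard: the balance of probabilities (weight is at least 49).
    (c): 85 − 36 = 49 ≥ 49 [met]
    (d): 92 − 36 = 56 ≥ 49 [met]
  All elements met. The burden passes to the claimant.
Stage 3 — burden on claimant; standard: the balance of probabilities (weight is at least 49).
    (e): 50 ≥ 49 [met]
    (f): 59 ≥ 49 [met]
  The claimant carries Stage 3; the respondent now bears the burden.
Stage 4 — burden on respondent; standard: a substantially-more-likely showing (weight is at least 68).
    (g): 73 ≥ 68 [met]
  Stage 4 is satisfied; the onus moves to the claimant.
Stage 5 — burden on claimant; standard: a substantially-more-likely showing (weight is at least 68).
    (h): 61 < 68 [not met]
  Stage 5 not carried; the claimant fails its burden.
So the respondent prevails.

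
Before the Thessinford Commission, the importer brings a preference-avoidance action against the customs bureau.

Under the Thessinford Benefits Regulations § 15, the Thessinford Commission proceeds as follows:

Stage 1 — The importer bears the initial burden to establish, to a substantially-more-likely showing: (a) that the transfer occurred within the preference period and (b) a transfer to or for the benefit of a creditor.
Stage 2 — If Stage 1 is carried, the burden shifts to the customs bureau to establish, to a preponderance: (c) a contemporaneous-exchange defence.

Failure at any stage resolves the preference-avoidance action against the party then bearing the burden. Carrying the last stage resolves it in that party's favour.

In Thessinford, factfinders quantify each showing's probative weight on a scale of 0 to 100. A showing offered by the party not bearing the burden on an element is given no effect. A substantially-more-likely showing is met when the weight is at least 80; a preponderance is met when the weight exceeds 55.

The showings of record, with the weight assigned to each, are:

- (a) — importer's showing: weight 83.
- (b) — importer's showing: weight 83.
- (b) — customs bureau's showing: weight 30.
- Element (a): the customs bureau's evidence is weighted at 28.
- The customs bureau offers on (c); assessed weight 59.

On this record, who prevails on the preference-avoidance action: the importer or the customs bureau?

At Stage 1 the importer must meet a substantially-more-likely showing (weight is at least 80): on (a) the weight is 83 (the customs bureau's 28 is given no effect), ≥ 80, so (a) meets the standard; on (b) the weight is 83 (the customs bureau's 30 is given no effect), which does reach 80, so (b) meets the standard.
  Stage 1 is satisfied; the onus moves to the customs bureau.
At Stage 2 the customs bureau must meet a preponderance (weight exceeds 55): on (c) the weight is 59, > 55, so (c) meets the standard.
  All elements met at the final stage.
All stages carried — the customs bureau prevails.

customs bureau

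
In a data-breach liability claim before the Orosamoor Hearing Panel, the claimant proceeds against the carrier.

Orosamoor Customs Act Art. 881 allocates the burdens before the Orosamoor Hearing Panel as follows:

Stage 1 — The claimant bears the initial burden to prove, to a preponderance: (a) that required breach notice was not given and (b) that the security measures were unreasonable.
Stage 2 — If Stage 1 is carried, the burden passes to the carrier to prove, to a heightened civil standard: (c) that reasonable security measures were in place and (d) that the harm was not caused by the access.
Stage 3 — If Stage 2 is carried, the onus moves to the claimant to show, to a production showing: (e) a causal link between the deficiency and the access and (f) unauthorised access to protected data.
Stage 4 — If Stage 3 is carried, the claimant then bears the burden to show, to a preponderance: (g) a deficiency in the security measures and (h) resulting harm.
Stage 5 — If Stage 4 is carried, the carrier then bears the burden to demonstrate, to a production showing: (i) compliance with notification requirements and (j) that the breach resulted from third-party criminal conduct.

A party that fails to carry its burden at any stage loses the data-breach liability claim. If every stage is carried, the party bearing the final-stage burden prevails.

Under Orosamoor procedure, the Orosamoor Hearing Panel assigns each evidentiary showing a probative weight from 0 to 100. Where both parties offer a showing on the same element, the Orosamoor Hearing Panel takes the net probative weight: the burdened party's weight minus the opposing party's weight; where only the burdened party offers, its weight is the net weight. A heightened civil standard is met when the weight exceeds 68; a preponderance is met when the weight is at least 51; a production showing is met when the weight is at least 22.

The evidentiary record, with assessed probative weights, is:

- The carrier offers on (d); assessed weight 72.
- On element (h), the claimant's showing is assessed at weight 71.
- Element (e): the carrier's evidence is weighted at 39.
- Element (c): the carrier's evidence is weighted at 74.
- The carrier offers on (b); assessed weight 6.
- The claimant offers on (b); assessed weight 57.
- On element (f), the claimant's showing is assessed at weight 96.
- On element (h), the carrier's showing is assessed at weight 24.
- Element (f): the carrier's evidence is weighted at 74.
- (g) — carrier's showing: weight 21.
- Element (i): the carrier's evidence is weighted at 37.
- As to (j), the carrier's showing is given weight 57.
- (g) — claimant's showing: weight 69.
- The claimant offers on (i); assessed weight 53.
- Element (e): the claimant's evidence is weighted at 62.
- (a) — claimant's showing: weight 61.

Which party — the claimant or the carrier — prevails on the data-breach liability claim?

Stage 1 — burden on claimant; standard: a preponderance (weight is at least 51).
    (a): 61 ≥ 51 [met]
    (b): 57 − 6 = 51 ≥ 51 [met]
  Stage 1 is satisfied; the onus moves to the carrier.
Stage 2 — burden on carrier; standard: a heightened civil standard (weight exceeds 68).
    (c): 74 > 68 [met]
    (d): 72 > 68 [met]
  Stage 2 carried; the burden shifts to the claimant.
Stage 3 — burden on claimant; standard: a production showing (weight is at least 22).
    (e): 62 − 39 = 23 ≥ 22 [met]
    (f): 96 − 74 = 22 ≥ 22 [met]
  All elements met. The claimant retains the burden for Stage 4.
Stage 4 — burden on claimant; standard: a preponderance (weight is at least 51).
    (g): 69 − 21 = 48 < 51 [not met]
    (h): 71 − 24 = 47 < 51 [not met]
  Stage 4 not carried; the claimant fails its burden.
The carrier prevails.

carrier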